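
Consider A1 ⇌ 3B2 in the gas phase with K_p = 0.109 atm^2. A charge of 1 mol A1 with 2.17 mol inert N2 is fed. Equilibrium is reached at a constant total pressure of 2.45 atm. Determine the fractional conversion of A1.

X = 0.190

Take 1 mol A1 as basis and let X be its fractional conversion, so ξ = X.
Mole table: n_A1 = 1 − X; n_B2 = 3X; n_I = 2.17 (inert).
Summing: n_T = 3.17 + 2X.
With p_i = (n_i/n_T)P, K_p = p_B2^3 / (p_A1).
Setting this equal to 0.109 atm^2 and taking the physical root (0 < X < 1) gives X = 0.190.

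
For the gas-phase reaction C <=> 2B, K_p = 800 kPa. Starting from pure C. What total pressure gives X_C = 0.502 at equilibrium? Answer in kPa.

Let X = conversion of C (basis 1 mol C); extent of reaction ξ = X.
At extent ξ: n_C = 1 − X; n_B = 2X.
Total moles n_T = 1 + X.
K_p = p_B^2 / (p_C) with p_i = (n_i/n_T)·P.
At X = 0.502: the mole-fraction product g(X) = Π y_i^ν_i = 1.348. Since K_p = g(X)·P^{1}, P = (K_p/g)^(1/1) = (800/1.348)^(1/1) = 594 kPa.

P = 594 kPa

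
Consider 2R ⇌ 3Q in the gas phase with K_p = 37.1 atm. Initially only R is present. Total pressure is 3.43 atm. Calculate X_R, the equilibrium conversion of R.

Basis: 1 mol R initially; let X = conversion of R. Extent ξ = 0.5X.
At extent ξ: n_R = 1 − X; n_Q = 1.5X.
n_T = Σnᵢ = 1 + 0.5X.
y_i = n_i/n_T, p_i = y_i·P. K_p = p_Q^3 / (p_R^2).
Equating to 37.1 atm and solving on 0 < X < 1: X = 0.712.

X = 0.712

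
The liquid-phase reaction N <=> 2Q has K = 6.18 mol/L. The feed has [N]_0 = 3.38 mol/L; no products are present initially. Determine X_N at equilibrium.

Let X = conversion of N; extent ξ = 3.38·X mol/L.
Concentrations: [N] = 3.38 − 3.38X; [Q] = 6.76X.
K = [Q]^2 / ([N]).
This equals 6.18 at X = 0.485 (the root in 0 < X < 1).

X = 0.485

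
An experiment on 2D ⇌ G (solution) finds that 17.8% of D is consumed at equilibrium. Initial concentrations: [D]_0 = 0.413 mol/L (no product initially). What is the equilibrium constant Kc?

Let X = conversion of D.
Concentrations: [D] = 0.413 − 0.413X; [G] = 0.206X.
At X = 0.178: [D] = 0.339, [G] = 0.0368.
Kc = [G] / ([D]^2) = 0.319 L/mol.

Kc = 0.319 L/mol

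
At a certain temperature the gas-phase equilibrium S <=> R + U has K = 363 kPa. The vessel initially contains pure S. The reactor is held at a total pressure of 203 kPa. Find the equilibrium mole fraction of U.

y_U = 0.445

Take 1 mol S as basis and let X be its fractional conversion, so ξ = X.
Moles: n_S = 1 − X; n_R = X; n_U = X.
n_T = Σnᵢ = 1 + X.
Mole fractions y_i = n_i/n_T; K = p_R p_U / (p_S) with p_i = y_i·P.
Setting this equal to 363 kPa and taking the physical root (0 < X < 1) gives X = 0.801.
Then n_U = 0.801, n_T = 1.8, so y_U = 0.445.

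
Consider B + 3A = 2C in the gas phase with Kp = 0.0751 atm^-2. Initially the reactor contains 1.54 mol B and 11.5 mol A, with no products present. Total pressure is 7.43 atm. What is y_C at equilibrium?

y_C = 0.228

Take 1.54 mol B as basis and let X be its fractional conversion, so ξ = 1.54X.
At extent ξ: n_B = 1.54 − 1.54X; n_A = 11.5 − 4.62X; n_C = 3.08X.
Summing: n_T = 13 − 3.08X.
With p_i = (n_i/n_T)P, Kp = p_C^2 / (p_B p_A^3).
Setting this equal to 0.0751 atm^-2 and taking the physical root (0 < X < 1) gives X = 0.787.
Then n_C = 2.42, n_T = 10.6, so y_C = 0.228.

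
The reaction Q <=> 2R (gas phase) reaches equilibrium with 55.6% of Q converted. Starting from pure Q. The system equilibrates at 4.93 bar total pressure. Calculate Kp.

Kp = 8.82 bar

Basis: 1 mol Q initially; let X = conversion of Q. Extent ξ = X.
Mole table: n_Q = 1 − X; n_R = 2X.
Total moles n_T = 1 + X.
At X = 0.556: n_Q = 0.444, n_R = 1.11, n_T = 1.56.
p_i = (n_i/n_T)·P. Kp = p_R^2 / (p_Q) = 8.82 bar.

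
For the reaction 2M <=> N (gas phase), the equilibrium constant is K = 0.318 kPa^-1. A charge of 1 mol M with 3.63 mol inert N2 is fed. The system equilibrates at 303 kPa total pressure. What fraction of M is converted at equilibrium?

X = 0.863

Let X = conversion of M (basis 1 mol M); extent of reaction ξ = 0.5X.
Mole table: n_M = 1 − X; n_N = 0.5X; n_I = 3.63 (inert).
Summing: n_T = 4.63 − 0.5X.
With p_i = (n_i/n_T)P, K = p_N / (p_M^2).
Equating to 0.318 kPa^-1 and solving on 0 < X < 1: X = 0.863.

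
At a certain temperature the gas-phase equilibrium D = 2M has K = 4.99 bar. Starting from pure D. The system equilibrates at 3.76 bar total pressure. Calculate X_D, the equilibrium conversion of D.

Let X = conversion of D (basis 1 mol D); extent of reaction ξ = X.
At extent ξ: n_D = 1 − X; n_M = 2X.
Total moles n_T = 1 + X.
y_i = n_i/n_T, p_i = y_i·P. K = p_M^2 / (p_D).
Setting this equal to 4.99 bar and taking the physical root (0 < X < 1) gives X = 0.499.

X = 0.499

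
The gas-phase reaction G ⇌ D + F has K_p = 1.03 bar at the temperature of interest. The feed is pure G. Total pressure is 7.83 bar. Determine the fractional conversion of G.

Basis: 1 mol G initially; let X = conversion of G. Extent ξ = X.
Moles: n_G = 1 − X; n_D = X; n_F = X.
Summing: n_T = 1 + X.
With p_i = (n_i/n_T)P, K_p = p_D p_F / (p_G).
Substituting and setting equal to 1.03 bar gives a polynomial in X; the root in (0,1) is X = 0.341.

X = 0.341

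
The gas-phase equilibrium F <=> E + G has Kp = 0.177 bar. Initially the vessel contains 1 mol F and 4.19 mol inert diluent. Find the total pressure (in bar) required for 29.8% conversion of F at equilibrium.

P = 7.68 bar

Let X = conversion of F (basis 1 mol F); extent of reaction ξ = X.
At extent ξ: n_F = 1 − X; n_E = X; n_G = X; n_I = 4.19 (inert).
n_T = Σnᵢ = 5.19 + X.
Kp = p_E p_G / (p_F) with p_i = (n_i/n_T)·P.
At X = 0.298: the mole-fraction product g(X) = Π y_i^ν_i = 0.02305. Since Kp = g(X)·P^{1}, P = (Kp/g)^(1/1) = (0.177/0.02305)^(1/1) = 7.68 bar.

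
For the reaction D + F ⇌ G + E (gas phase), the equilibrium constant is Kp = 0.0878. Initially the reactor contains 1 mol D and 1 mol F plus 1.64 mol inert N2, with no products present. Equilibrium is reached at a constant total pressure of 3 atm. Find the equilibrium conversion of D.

Let X = conversion of D (basis 1 mol D); extent of reaction ξ = X.
Moles: n_D = 1 − X; n_F = 1 − X; n_G = X; n_E = X; n_I = 1.64 (inert).
Total moles n_T = 3.64 (Δν = 0, constant).
y_i = n_i/n_T, p_i = y_i·P. Kp = p_G p_E / (p_D p_F).
Setting this equal to 0.0878 and taking the physical root (0 < X < 1) gives X = 0.229.

X = 0.229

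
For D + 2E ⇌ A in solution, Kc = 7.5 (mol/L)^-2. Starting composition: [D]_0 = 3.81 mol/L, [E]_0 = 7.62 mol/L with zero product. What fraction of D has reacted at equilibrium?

X = 0.874

Let X = conversion of D; extent ξ = 3.81·X mol/L.
Concentrations: [D] = 3.81 − 3.81X; [E] = 7.62 − 7.62X; [A] = 3.81X.
Kc = [A] / ([D] [E]^2).
Equating to 7.5 (mol/L)^-2: the physical root is X = 0.874.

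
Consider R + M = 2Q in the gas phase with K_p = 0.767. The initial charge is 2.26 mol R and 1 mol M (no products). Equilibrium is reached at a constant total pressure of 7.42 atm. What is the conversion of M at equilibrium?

Basis: 1 mol M initially; let X = conversion of M. Extent ξ = X.
Moles: n_R = 2.26 − X; n_M = 1 − X; n_Q = 2X.
Since Δν = 0, n_T = 3.26 throughout.
With p_i = (n_i/n_T)P, K_p = p_Q^2 / (p_R p_M).
Setting this equal to 0.767 and taking the physical root (0 < X < 1) gives X = 0.441.

X = 0.441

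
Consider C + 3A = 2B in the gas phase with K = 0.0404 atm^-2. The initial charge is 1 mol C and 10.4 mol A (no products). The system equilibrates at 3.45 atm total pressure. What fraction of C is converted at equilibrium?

Basis: 1 mol C initially; let X = conversion of C. Extent ξ = X.
Mole table: n_C = 1 − X; n_A = 10.4 − 3X; n_B = 2X.
n_T = Σnᵢ = 11.4 − 2X.
With p_i = (n_i/n_T)P, K = p_B^2 / (p_C p_A^3).
Substituting and setting equal to 0.0404 atm^-2 gives a polynomial in X; the root in (0,1) is X = 0.569.

X = 0.569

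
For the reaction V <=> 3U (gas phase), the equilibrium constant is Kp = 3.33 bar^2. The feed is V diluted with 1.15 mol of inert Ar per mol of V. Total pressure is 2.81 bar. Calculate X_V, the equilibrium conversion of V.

Let X = conversion of V (basis 1 mol V); extent of reaction ξ = X.
Species balance: n_V = 1 − X; n_U = 3X; n_I = 1.15 (inert).
Total moles n_T = 2.15 + 2X.
y_i = n_i/n_T, p_i = y_i·P. Kp = p_U^3 / (p_V).
Equating to 3.33 bar^2 and solving on 0 < X < 1: X = 0.432.

X = 0.432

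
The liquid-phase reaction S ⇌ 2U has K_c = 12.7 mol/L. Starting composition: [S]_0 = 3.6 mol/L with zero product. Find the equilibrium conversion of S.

Let X = conversion of S; extent ξ = 3.6·X mol/L.
Concentrations: [S] = 3.6 − 3.6X; [U] = 7.2X.
K_c = [U]^2 / ([S]).
Solving K_c = 12.7 for X ∈ (0,1): X = 0.597.

X = 0.597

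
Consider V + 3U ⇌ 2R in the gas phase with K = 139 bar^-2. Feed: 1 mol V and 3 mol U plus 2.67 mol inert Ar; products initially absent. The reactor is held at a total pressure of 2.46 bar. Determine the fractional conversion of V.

Take 1 mol V as basis and let X be its fractional conversion, so ξ = X.
Species balance: n_V = 1 − X; n_U = 3 − 3X; n_R = 2X; n_I = 2.67 (inert).
n_T = Σnᵢ = 6.67 − 2X.
y_i = n_i/n_T, p_i = y_i·P. K = p_R^2 / (p_V p_U^3).
This yields a degree-4 equation in X; solving on (0,1), X = 0.771.

X = 0.771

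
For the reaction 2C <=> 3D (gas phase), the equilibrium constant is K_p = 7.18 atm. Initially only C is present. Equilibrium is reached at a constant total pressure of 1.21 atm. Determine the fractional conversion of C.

Let X = conversion of C (basis 1 mol C); extent of reaction ξ = 0.5X.
Species balance: n_C = 1 − X; n_D = 1.5X.
n_T = Σnᵢ = 1 + 0.5X.
With p_i = (n_i/n_T)P, K_p = p_D^3 / (p_C^2).
Equating to 7.18 atm and solving on 0 < X < 1: X = 0.654.

X = 0.654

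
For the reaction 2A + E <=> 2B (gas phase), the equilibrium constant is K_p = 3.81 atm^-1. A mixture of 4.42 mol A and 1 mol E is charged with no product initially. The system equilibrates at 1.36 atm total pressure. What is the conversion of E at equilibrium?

X = 0.756

Take 1 mol E as basis and let X be its fractional conversion, so ξ = X.
At extent ξ: n_A = 4.42 − 2X; n_E = 1 − X; n_B = 2X.
Summing: n_T = 5.42 − X.
With p_i = (n_i/n_T)P, K_p = p_B^2 / (p_A^2 p_E).
Substituting and setting equal to 3.81 atm^-1 gives a polynomial in X; the root in (0,1) is X = 0.756.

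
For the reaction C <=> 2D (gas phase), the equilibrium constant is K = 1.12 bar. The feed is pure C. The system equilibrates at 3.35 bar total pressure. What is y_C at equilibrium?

Take 1 mol C as basis and let X be its fractional conversion, so ξ = X.
At extent ξ: n_C = 1 − X; n_D = 2X.
n_T = Σnᵢ = 1 + X.
y_i = n_i/n_T, p_i = y_i·P. K = p_D^2 / (p_C).
Equating to 1.12 bar and solving on 0 < X < 1: X = 0.278.
Then n_C = 0.722, n_T = 1.28, so y_C = 0.565.

y_C = 0.565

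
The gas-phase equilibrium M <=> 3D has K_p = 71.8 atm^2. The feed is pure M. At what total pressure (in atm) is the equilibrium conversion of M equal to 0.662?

Let X = conversion of M (basis 1 mol M); extent of reaction ξ = X.
At extent ξ: n_M = 1 − X; n_D = 3X.
n_T = Σnᵢ = 1 + 2X.
K_p = p_D^3 / (p_M) with p_i = (n_i/n_T)·P.
At X = 0.662: the mole-fraction product g(X) = Π y_i^ν_i = 4.291. Since K_p = g(X)·P^{2}, P = (K_p/g)^(1/2) = (71.8/4.291)^(1/2) = 4.09 atm.

P = 4.09 atm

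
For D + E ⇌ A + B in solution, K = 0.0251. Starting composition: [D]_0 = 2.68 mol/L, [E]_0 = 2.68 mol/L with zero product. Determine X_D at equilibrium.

X = 0.137

Let X = conversion of D; extent ξ = 2.68·X mol/L.
Concentrations: [D] = 2.68 − 2.68X; [E] = 2.68 − 2.68X; [A] = 2.68X; [B] = 2.68X.
K = [A] [B] / ([D] [E]).
Equating to 0.0251: the physical root is X = 0.137.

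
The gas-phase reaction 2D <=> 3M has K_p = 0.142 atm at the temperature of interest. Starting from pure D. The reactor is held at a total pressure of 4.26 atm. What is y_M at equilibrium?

Let X = conversion of D (basis 1 mol D); extent of reaction ξ = 0.5X.
Mole table: n_D = 1 − X; n_M = 1.5X.
Total moles n_T = 1 + 0.5X.
y_i = n_i/n_T, p_i = y_i·P. K_p = p_M^3 / (p_D^2).
Substituting and setting equal to 0.142 atm gives a polynomial in X; the root in (0,1) is X = 0.192.
Then n_M = 0.288, n_T = 1.1, so y_M = 0.263.

y_M = 0.263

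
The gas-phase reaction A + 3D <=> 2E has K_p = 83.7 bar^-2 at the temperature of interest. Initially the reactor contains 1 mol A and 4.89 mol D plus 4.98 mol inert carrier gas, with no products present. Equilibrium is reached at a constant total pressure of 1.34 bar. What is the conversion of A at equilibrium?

Take 1 mol A as basis and let X be its fractional conversion, so ξ = X.
Mole table: n_A = 1 − X; n_D = 4.89 − 3X; n_E = 2X; n_I = 4.98 (inert).
Total moles n_T = 10.9 − 2X.
y_i = n_i/n_T, p_i = y_i·P. K_p = p_E^2 / (p_A p_D^3).
This yields a degree-4 equation in X; solving on (0,1), X = 0.864.

X = 0.864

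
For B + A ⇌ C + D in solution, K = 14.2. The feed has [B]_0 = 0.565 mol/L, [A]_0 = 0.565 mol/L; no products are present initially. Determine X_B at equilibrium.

Let X = conversion of B; extent ξ = 0.565·X mol/L.
Concentrations: [B] = 0.565 − 0.565X; [A] = 0.565 − 0.565X; [C] = 0.565X; [D] = 0.565X.
K = [C] [D] / ([B] [A]).
Solving K = 14.2 for X ∈ (0,1): X = 0.790.

X = 0.790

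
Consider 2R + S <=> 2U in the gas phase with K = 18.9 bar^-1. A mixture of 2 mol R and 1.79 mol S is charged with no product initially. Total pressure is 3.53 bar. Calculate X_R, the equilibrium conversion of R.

Take 2 mol R as basis and let X be its fractional conversion, so ξ = X.
Mole table: n_R = 2 − 2X; n_S = 1.79 − X; n_U = 2X.
Summing: n_T = 3.79 − X.
y_i = n_i/n_T, p_i = y_i·P. K = p_U^2 / (p_R^2 p_S).
This yields a degree-3 equation in X; solving on (0,1), X = 0.823.

X = 0.823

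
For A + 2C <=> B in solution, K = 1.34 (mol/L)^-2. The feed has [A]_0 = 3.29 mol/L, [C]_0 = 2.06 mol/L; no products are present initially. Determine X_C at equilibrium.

X = 0.765

Let X = conversion of C; extent ξ = 2.06X/2 mol/L.
Concentrations: [A] = 3.29 − 1.03X; [C] = 2.06 − 2.06X; [B] = 1.03X.
K = [B] / ([A] [C]^2).
Setting equal to 1.34 and solving for X on (0,1) gives X = 0.765.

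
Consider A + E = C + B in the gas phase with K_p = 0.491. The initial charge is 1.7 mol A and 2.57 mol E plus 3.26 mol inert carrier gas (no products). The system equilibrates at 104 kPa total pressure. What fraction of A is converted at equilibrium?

Take 1.7 mol A as basis and let X be its fractional conversion, so ξ = 1.7X.
Mole table: n_A = 1.7 − 1.7X; n_E = 2.57 − 1.7X; n_C = 1.7X; n_B = 1.7X; n_I = 3.26 (inert).
n_T stays at 7.53 (no change in mole number).
With p_i = (n_i/n_T)P, K_p = p_C p_B / (p_A p_E).
Substituting and setting equal to 0.491 gives a polynomial in X; the root in (0,1) is X = 0.499.

X = 0.499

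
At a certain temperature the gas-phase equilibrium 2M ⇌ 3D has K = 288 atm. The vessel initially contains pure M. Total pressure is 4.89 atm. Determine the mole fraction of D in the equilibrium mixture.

Take 1 mol M as basis and let X be its fractional conversion, so ξ = 0.5X.
At extent ξ: n_M = 1 − X; n_D = 1.5X.
Summing: n_T = 1 + 0.5X.
With p_i = (n_i/n_T)P, K = p_D^3 / (p_M^2).
Setting this equal to 288 atm and taking the physical root (0 < X < 1) gives X = 0.844.
Then n_D = 1.27, n_T = 1.42, so y_D = 0.891.

y_D = 0.891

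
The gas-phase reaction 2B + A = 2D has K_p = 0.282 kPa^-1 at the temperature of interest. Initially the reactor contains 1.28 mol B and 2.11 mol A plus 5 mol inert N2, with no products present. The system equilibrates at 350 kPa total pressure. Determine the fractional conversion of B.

X = 0.817

Basis: 1.28 mol B initially; let X = conversion of B. Extent ξ = 0.64X.
At extent ξ: n_B = 1.28 − 1.28X; n_A = 2.11 − 0.64X; n_D = 1.28X; n_I = 5 (inert).
n_T = Σnᵢ = 8.39 − 0.64X.
With p_i = (n_i/n_T)P, K_p = p_D^2 / (p_B^2 p_A).
Substituting and setting equal to 0.282 kPa^-1 gives a polynomial in X; the root in (0,1) is X = 0.817.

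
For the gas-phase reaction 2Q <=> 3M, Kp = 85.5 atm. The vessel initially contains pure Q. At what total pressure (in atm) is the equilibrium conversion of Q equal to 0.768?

P = 4.17 atm

Take 1 mol Q as basis and let X be its fractional conversion, so ξ = 0.5X.
Moles: n_Q = 1 − X; n_M = 1.5X.
Total moles n_T = 1 + 0.5X.
Kp = p_M^3 / (p_Q^2) with p_i = (n_i/n_T)·P.
At X = 0.768: the mole-fraction product g(X) = Π y_i^ν_i = 20.52. Since Kp = g(X)·P^{1}, P = (Kp/g)^(1/1) = (85.5/20.52)^(1/1) = 4.17 atm.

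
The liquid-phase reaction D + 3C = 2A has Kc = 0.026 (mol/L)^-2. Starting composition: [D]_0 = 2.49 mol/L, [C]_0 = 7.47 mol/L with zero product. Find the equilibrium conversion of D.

X = 0.389

Let X = conversion of D; extent ξ = 2.49·X mol/L.
Concentrations: [D] = 2.49 − 2.49X; [C] = 7.47 − 7.47X; [A] = 4.98X.
Kc = [A]^2 / ([D] [C]^3).
This equals 0.026 at X = 0.389 (the root in 0 < X < 1).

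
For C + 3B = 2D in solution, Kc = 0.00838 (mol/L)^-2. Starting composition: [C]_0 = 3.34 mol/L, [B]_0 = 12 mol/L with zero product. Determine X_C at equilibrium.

Let X = conversion of C; extent ξ = 3.34·X mol/L.
Concentrations: [C] = 3.34 − 3.34X; [B] = 12 − 10X; [D] = 6.68X.
Kc = [D]^2 / ([C] [B]^3).
Equating to 0.00838 (mol/L)^-2: the physical root is X = 0.418.

X = 0.418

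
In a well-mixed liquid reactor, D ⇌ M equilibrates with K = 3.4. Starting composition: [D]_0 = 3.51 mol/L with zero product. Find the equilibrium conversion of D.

X = 0.773

Let X = conversion of D; extent ξ = 3.51·X mol/L.
Concentrations: [D] = 3.51 − 3.51X; [M] = 3.51X.
K = [M] / ([D]).
This equals 3.4 at X = 0.773 (the root in 0 < X < 1).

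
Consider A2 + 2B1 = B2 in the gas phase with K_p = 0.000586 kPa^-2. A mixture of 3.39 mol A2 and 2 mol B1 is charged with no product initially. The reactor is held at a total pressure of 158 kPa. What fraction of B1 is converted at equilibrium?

X = 0.731

Let X = conversion of B1 (basis 2 mol B1); extent of reaction ξ = X.
Mole table: n_A2 = 3.39 − X; n_B1 = 2 − 2X; n_B2 = X.
Total moles n_T = 5.39 − 2X.
y_i = n_i/n_T, p_i = y_i·P. K_p = p_B2 / (p_A2 p_B1^2).
Equating to 0.000586 kPa^-2 and solving on 0 < X < 1: X = 0.731.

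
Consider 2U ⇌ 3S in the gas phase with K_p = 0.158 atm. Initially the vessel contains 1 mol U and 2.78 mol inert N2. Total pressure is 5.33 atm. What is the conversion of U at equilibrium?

X = 0.265

Take 1 mol U as basis and let X be its fractional conversion, so ξ = 0.5X.
Species balance: n_U = 1 − X; n_S = 1.5X; n_I = 2.78 (inert).
Summing: n_T = 3.78 + 0.5X.
Mole fractions y_i = n_i/n_T; K_p = p_S^3 / (p_U^2) with p_i = y_i·P.
This yields a degree-3 equation in X; solving on (0,1), X = 0.265.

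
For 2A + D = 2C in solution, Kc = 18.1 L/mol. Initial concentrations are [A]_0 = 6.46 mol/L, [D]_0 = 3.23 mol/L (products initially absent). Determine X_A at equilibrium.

Let X = conversion of A; extent ξ = 6.46X/2 mol/L.
Concentrations: [A] = 6.46 − 6.46X; [D] = 3.23 − 3.23X; [C] = 6.46X.
Kc = [C]^2 / ([A]^2 [D]).
Setting equal to 18.1 and solving for X on (0,1) gives X = 0.781.

X = 0.781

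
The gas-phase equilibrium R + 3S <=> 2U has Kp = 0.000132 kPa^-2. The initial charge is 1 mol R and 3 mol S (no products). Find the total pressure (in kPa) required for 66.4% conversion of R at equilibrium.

Basis: 1 mol R initially; let X = conversion of R. Extent ξ = X.
Species balance: n_R = 1 − X; n_S = 3 − 3X; n_U = 2X.
Total moles n_T = 4 − 2X.
Kp = p_U^2 / (p_R p_S^3) with p_i = (n_i/n_T)·P.
At X = 0.664: the mole-fraction product g(X) = Π y_i^ν_i = 36.59. Since Kp = g(X)·P^{-2}, P = (g/Kp)^(1/2) = (36.59/0.000132)^(1/2) = 526 kPa.

P = 526 kPa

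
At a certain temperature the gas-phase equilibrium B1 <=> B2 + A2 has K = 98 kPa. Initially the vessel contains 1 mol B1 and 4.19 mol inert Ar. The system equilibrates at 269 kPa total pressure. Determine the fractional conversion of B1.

X = 0.744

Basis: 1 mol B1 initially; let X = conversion of B1. Extent ξ = X.
At extent ξ: n_B1 = 1 − X; n_B2 = X; n_A2 = X; n_I = 4.19 (inert).
Total moles n_T = 5.19 + X.
y_i = n_i/n_T, p_i = y_i·P. K = p_B2 p_A2 / (p_B1).
This yields a degree-2 equation in X; solving on (0,1), X = 0.744.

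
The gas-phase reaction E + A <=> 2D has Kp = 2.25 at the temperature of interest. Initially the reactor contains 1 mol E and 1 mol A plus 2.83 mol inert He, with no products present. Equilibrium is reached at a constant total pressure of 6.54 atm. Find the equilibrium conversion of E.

X = 0.429

Take 1 mol E as basis and let X be its fractional conversion, so ξ = X.
Mole table: n_E = 1 − X; n_A = 1 − X; n_D = 2X; n_I = 2.83 (inert).
n_T stays at 4.83 (no change in mole number).
With p_i = (n_i/n_T)P, Kp = p_D^2 / (p_E p_A).
Equating to 2.25 and solving on 0 < X < 1: X = 0.429.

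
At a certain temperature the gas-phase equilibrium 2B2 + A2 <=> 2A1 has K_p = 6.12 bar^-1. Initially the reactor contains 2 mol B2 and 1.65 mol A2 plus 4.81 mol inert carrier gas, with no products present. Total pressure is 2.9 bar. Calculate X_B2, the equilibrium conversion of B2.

X = 0.606

Basis: 2 mol B2 initially; let X = conversion of B2. Extent ξ = X.
Mole table: n_B2 = 2 − 2X; n_A2 = 1.65 − X; n_A1 = 2X; n_I = 4.81 (inert).
Total moles n_T = 8.46 − X.
Mole fractions y_i = n_i/n_T; K_p = p_A1^2 / (p_B2^2 p_A2) with p_i = y_i·P.
Setting this equal to 6.12 bar^-1 and taking the physical root (0 < X < 1) gives X = 0.606.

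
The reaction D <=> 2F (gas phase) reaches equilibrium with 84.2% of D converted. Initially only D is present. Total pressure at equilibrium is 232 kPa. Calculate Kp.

Kp = 2.26e+03 kPa

Let X = conversion of D (basis 1 mol D); extent of reaction ξ = X.
Moles: n_D = 1 − X; n_F = 2X.
Total moles n_T = 1 + X.
At X = 0.842: n_D = 0.158, n_F = 1.68, n_T = 1.84.
p_i = (n_i/n_T)·P. Kp = p_F^2 / (p_D) = 2.26e+03 kPa.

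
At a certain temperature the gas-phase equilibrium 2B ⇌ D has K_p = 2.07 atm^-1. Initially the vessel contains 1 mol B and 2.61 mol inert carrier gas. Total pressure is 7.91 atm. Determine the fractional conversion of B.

Take 1 mol B as basis and let X be its fractional conversion, so ξ = 0.5X.
At extent ξ: n_B = 1 − X; n_D = 0.5X; n_I = 2.61 (inert).
n_T = Σnᵢ = 3.61 − 0.5X.
With p_i = (n_i/n_T)P, K_p = p_D / (p_B^2).
Setting this equal to 2.07 atm^-1 and taking the physical root (0 < X < 1) gives X = 0.731.

X = 0.731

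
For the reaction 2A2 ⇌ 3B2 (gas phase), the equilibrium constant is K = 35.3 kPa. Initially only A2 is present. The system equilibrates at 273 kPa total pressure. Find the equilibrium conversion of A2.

X = 0.282

Take 1 mol A2 as basis and let X be its fractional conversion, so ξ = 0.5X.
At extent ξ: n_A2 = 1 − X; n_B2 = 1.5X.
Total moles n_T = 1 + 0.5X.
With p_i = (n_i/n_T)P, K = p_B2^3 / (p_A2^2).
This yields a degree-3 equation in X; solving on (0,1), X = 0.282.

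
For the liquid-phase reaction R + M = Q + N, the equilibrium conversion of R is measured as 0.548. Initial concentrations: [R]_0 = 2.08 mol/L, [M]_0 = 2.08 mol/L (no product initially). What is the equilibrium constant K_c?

K_c = 1.47

Let X = conversion of R.
Concentrations: [R] = 2.08 − 2.08X; [M] = 2.08 − 2.08X; [Q] = 2.08X; [N] = 2.08X.
At X = 0.548: [R] = 0.94, [M] = 0.94, [Q] = 1.14, [N] = 1.14.
K_c = [Q] [N] / ([R] [M]) = 1.47.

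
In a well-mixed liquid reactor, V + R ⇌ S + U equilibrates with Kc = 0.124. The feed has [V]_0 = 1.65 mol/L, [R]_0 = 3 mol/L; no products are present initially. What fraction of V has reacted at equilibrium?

X = 0.346

Let X = conversion of V; extent ξ = 1.65·X mol/L.
Concentrations: [V] = 1.65 − 1.65X; [R] = 3 − 1.65X; [S] = 1.65X; [U] = 1.65X.
Kc = [S] [U] / ([V] [R]).
Solving Kc = 0.124 for X ∈ (0,1): X = 0.346.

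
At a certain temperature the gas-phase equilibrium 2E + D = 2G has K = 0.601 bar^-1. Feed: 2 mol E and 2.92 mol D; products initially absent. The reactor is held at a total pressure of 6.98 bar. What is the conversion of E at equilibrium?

Take 2 mol E as basis and let X be its fractional conversion, so ξ = X.
At extent ξ: n_E = 2 − 2X; n_D = 2.92 − X; n_G = 2X.
n_T = Σnᵢ = 4.92 − X.
With p_i = (n_i/n_T)P, K = p_G^2 / (p_E^2 p_D).
Equating to 0.601 bar^-1 and solving on 0 < X < 1: X = 0.600.

X = 0.600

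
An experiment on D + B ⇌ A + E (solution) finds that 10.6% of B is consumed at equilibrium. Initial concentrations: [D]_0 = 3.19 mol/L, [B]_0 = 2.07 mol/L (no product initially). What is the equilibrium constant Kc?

Kc = 0.00876

Let X = conversion of B.
Concentrations: [D] = 3.19 − 2.07X; [B] = 2.07 − 2.07X; [A] = 2.07X; [E] = 2.07X.
At X = 0.106: [D] = 2.97, [B] = 1.85, [A] = 0.219, [E] = 0.219.
Kc = [A] [E] / ([D] [B]) = 0.00876.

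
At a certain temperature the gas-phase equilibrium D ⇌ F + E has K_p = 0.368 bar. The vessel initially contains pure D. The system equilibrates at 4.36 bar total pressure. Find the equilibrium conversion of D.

X = 0.279

Take 1 mol D as basis and let X be its fractional conversion, so ξ = X.
Moles: n_D = 1 − X; n_F = X; n_E = X.
Summing: n_T = 1 + X.
y_i = n_i/n_T, p_i = y_i·P. K_p = p_F p_E / (p_D).
Substituting and setting equal to 0.368 bar gives a polynomial in X; the root in (0,1) is X = 0.279.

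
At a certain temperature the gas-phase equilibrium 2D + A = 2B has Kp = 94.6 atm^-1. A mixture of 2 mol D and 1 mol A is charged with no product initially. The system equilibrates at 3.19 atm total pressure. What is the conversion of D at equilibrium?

X = 0.830

Basis: 2 mol D initially; let X = conversion of D. Extent ξ = X.
Mole table: n_D = 2 − 2X; n_A = 1 − X; n_B = 2X.
Summing: n_T = 3 − X.
y_i = n_i/n_T, p_i = y_i·P. Kp = p_B^2 / (p_D^2 p_A).
This yields a degree-3 equation in X; solving on (0,1), X = 0.830.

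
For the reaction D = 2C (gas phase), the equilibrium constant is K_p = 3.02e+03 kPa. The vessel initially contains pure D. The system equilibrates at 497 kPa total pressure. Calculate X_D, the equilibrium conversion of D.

X = 0.777

Take 1 mol D as basis and let X be its fractional conversion, so ξ = X.
At extent ξ: n_D = 1 − X; n_C = 2X.
Summing: n_T = 1 + X.
With p_i = (n_i/n_T)P, K_p = p_C^2 / (p_D).
Setting this equal to 3.02e+03 kPa and taking the physical root (0 < X < 1) gives X = 0.777.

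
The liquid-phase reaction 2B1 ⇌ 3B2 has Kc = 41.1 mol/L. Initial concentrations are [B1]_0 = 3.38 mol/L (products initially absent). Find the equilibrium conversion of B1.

X = 0.695

Let X = conversion of B1; extent ξ = 3.38X/2 mol/L.
Concentrations: [B1] = 3.38 − 3.38X; [B2] = 5.07X.
Kc = [B2]^3 / ([B1]^2).
Setting equal to 41.1 and solving for X on (0,1) gives X = 0.695.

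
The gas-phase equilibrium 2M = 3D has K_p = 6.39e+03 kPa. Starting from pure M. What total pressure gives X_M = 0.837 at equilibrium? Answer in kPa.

Let X = conversion of M (basis 1 mol M); extent of reaction ξ = 0.5X.
Mole table: n_M = 1 − X; n_D = 1.5X.
Total moles n_T = 1 + 0.5X.
K_p = p_D^3 / (p_M^2) with p_i = (n_i/n_T)·P.
At X = 0.837: the mole-fraction product g(X) = Π y_i^ν_i = 52.51. Since K_p = g(X)·P^{1}, P = (K_p/g)^(1/1) = (6.39e+03/52.51)^(1/1) = 122 kPa.

P = 122 kPa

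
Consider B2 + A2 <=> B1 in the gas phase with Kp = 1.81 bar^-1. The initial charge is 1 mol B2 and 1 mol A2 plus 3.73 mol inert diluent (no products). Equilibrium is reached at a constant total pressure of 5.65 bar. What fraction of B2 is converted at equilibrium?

X = 0.496

Basis: 1 mol B2 initially; let X = conversion of B2. Extent ξ = X.
Species balance: n_B2 = 1 − X; n_A2 = 1 − X; n_B1 = X; n_I = 3.73 (inert).
Summing: n_T = 5.73 − X.
With p_i = (n_i/n_T)P, Kp = p_B1 / (p_B2 p_A2).
Substituting and setting equal to 1.81 bar^-1 gives a polynomial in X; the root in (0,1) is X = 0.496.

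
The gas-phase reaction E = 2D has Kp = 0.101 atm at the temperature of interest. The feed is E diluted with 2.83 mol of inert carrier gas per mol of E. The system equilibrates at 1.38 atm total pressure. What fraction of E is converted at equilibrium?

X = 0.238

Basis: 1 mol E initially; let X = conversion of E. Extent ξ = X.
Moles: n_E = 1 − X; n_D = 2X; n_I = 2.83 (inert).
Summing: n_T = 3.83 + X.
y_i = n_i/n_T, p_i = y_i·P. Kp = p_D^2 / (p_E).
Equating to 0.101 atm and solving on 0 < X < 1: X = 0.238.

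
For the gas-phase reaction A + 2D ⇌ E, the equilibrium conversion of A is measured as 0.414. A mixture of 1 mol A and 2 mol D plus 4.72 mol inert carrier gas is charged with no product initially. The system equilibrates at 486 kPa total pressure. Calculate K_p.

K_p = 0.000103 kPa^-2

Take 1 mol A as basis and let X be its fractional conversion, so ξ = X.
Species balance: n_A = 1 − X; n_D = 2 − 2X; n_E = X; n_I = 4.72 (inert).
Summing: n_T = 7.72 − 2X.
At X = 0.414: n_A = 0.586, n_D = 1.17, n_E = 0.414, n_T = 6.89.
p_i = (n_i/n_T)·P. K_p = p_E / (p_A p_D^2) = 0.000103 kPa^-2.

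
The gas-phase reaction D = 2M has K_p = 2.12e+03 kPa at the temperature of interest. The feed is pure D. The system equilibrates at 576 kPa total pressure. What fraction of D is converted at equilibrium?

X = 0.692

Take 1 mol D as basis and let X be its fractional conversion, so ξ = X.
Mole table: n_D = 1 − X; n_M = 2X.
Total moles n_T = 1 + X.
With p_i = (n_i/n_T)P, K_p = p_M^2 / (p_D).
This yields a degree-2 equation in X; solving on (0,1), X = 0.692.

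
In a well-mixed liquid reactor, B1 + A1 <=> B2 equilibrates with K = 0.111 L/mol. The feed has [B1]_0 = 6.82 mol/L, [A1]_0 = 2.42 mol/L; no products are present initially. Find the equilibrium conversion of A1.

Let X = conversion of A1; extent ξ = 2.42·X mol/L.
Concentrations: [B1] = 6.82 − 2.42X; [A1] = 2.42 − 2.42X; [B2] = 2.42X.
K = [B2] / ([B1] [A1]).
Equating to 0.111 L/mol: the physical root is X = 0.394.

X = 0.394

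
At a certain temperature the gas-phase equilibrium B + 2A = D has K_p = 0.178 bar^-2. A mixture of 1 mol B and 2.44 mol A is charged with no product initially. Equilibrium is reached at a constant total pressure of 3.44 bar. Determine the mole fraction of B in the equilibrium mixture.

y_B = 0.219

Let X = conversion of B (basis 1 mol B); extent of reaction ξ = X.
Species balance: n_B = 1 − X; n_A = 2.44 − 2X; n_D = X.
n_T = Σnᵢ = 3.44 − 2X.
Mole fractions y_i = n_i/n_T; K_p = p_D / (p_B p_A^2) with p_i = y_i·P.
Substituting and setting equal to 0.178 bar^-2 gives a polynomial in X; the root in (0,1) is X = 0.439.
Then n_B = 0.561, n_T = 2.56, so y_B = 0.219.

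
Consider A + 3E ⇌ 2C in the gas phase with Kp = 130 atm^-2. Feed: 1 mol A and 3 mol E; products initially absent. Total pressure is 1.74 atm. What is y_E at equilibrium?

Let X = conversion of A (basis 1 mol A); extent of reaction ξ = X.
Moles: n_A = 1 − X; n_E = 3 − 3X; n_C = 2X.
Total moles n_T = 4 − 2X.
Mole fractions y_i = n_i/n_T; Kp = p_C^2 / (p_A p_E^3) with p_i = y_i·P.
Setting this equal to 130 atm^-2 and taking the physical root (0 < X < 1) gives X = 0.807.
Then n_E = 0.58, n_T = 2.39, so y_E = 0.243.

y_E = 0.243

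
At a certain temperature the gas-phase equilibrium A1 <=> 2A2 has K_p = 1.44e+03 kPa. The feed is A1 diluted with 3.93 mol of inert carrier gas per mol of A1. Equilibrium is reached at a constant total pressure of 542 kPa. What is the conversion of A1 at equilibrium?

X = 0.823

Let X = conversion of A1 (basis 1 mol A1); extent of reaction ξ = X.
Species balance: n_A1 = 1 − X; n_A2 = 2X; n_I = 3.93 (inert).
n_T = Σnᵢ = 4.93 + X.
y_i = n_i/n_T, p_i = y_i·P. K_p = p_A2^2 / (p_A1).
Substituting and setting equal to 1.44e+03 kPa gives a polynomial in X; the root in (0,1) is X = 0.823.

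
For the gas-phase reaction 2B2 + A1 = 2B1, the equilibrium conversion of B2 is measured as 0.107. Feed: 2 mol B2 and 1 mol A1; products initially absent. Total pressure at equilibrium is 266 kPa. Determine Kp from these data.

Kp = 0.000175 kPa^-1

Basis: 2 mol B2 initially; let X = conversion of B2. Extent ξ = X.
Moles: n_B2 = 2 − 2X; n_A1 = 1 − X; n_B1 = 2X.
Summing: n_T = 3 − X.
At X = 0.107: n_B2 = 1.79, n_A1 = 0.893, n_B1 = 0.214, n_T = 2.89.
p_i = (n_i/n_T)·P. Kp = p_B1^2 / (p_B2^2 p_A1) = 0.000175 kPa^-1.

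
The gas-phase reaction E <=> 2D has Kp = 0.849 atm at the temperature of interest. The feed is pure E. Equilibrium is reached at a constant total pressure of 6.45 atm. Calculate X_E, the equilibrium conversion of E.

X = 0.178

Take 1 mol E as basis and let X be its fractional conversion, so ξ = X.
Moles: n_E = 1 − X; n_D = 2X.
n_T = Σnᵢ = 1 + X.
Mole fractions y_i = n_i/n_T; Kp = p_D^2 / (p_E) with p_i = y_i·P.
Substituting and setting equal to 0.849 atm gives a polynomial in X; the root in (0,1) is X = 0.178.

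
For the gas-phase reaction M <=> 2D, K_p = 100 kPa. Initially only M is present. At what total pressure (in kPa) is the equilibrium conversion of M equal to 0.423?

P = 115 kPa

Basis: 1 mol M initially; let X = conversion of M. Extent ξ = X.
Species balance: n_M = 1 − X; n_D = 2X.
n_T = Σnᵢ = 1 + X.
K_p = p_D^2 / (p_M) with p_i = (n_i/n_T)·P.
At X = 0.423: the mole-fraction product g(X) = Π y_i^ν_i = 0.8717. Since K_p = g(X)·P^{1}, P = (K_p/g)^(1/1) = (100/0.8717)^(1/1) = 115 kPa.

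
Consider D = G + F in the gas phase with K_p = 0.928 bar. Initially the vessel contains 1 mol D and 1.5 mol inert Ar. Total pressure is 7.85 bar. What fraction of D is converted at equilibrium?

X = 0.441

Basis: 1 mol D initially; let X = conversion of D. Extent ξ = X.
Species balance: n_D = 1 − X; n_G = X; n_F = X; n_I = 1.5 (inert).
Summing: n_T = 2.5 + X.
Mole fractions y_i = n_i/n_T; K_p = p_G p_F / (p_D) with p_i = y_i·P.
Setting this equal to 0.928 bar and taking the physical root (0 < X < 1) gives X = 0.441.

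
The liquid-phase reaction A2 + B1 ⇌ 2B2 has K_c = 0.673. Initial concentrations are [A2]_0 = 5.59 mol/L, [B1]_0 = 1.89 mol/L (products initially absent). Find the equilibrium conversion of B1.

X = 0.471

Let X = conversion of B1; extent ξ = 1.89·X mol/L.
Concentrations: [A2] = 5.59 − 1.89X; [B1] = 1.89 − 1.89X; [B2] = 3.78X.
K_c = [B2]^2 / ([A2] [B1]).
Setting equal to 0.673 and solving for X on (0,1) gives X = 0.471.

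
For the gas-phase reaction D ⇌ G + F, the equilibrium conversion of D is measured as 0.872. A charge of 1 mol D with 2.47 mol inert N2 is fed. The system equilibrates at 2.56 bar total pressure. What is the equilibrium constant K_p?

K_p = 3.5 bar

Take 1 mol D as basis and let X be its fractional conversion, so ξ = X.
At extent ξ: n_D = 1 − X; n_G = X; n_F = X; n_I = 2.47 (inert).
n_T = Σnᵢ = 3.47 + X.
At X = 0.872: n_D = 0.128, n_G = 0.872, n_F = 0.872, n_T = 4.34.
p_i = (n_i/n_T)·P. K_p = p_G p_F / (p_D) = 3.5 bar.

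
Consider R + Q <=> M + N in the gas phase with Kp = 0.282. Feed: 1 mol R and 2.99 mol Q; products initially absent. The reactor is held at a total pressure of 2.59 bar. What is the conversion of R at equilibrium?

X = 0.554

Basis: 1 mol R initially; let X = conversion of R. Extent ξ = X.
Species balance: n_R = 1 − X; n_Q = 2.99 − X; n_M = X; n_N = X.
Since Δν = 0, n_T = 3.99 throughout.
With p_i = (n_i/n_T)P, Kp = p_M p_N / (p_R p_Q).
Equating to 0.282 and solving on 0 < X < 1: X = 0.554.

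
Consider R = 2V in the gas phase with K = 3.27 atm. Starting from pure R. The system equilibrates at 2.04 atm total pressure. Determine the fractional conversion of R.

Basis: 1 mol R initially; let X = conversion of R. Extent ξ = X.
Mole table: n_R = 1 − X; n_V = 2X.
Summing: n_T = 1 + X.
y_i = n_i/n_T, p_i = y_i·P. K = p_V^2 / (p_R).
Substituting and setting equal to 3.27 atm gives a polynomial in X; the root in (0,1) is X = 0.535.

X = 0.535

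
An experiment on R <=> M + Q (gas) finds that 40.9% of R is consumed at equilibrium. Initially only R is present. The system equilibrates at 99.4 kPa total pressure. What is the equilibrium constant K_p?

Let X = conversion of R (basis 1 mol R); extent of reaction ξ = X.
Mole table: n_R = 1 − X; n_M = X; n_Q = X.
n_T = Σnᵢ = 1 + X.
At X = 0.409: n_R = 0.591, n_M = 0.409, n_Q = 0.409, n_T = 1.41.
p_i = (n_i/n_T)·P. K_p = p_M p_Q / (p_R) = 20 kPa.

K_p = 20 kPa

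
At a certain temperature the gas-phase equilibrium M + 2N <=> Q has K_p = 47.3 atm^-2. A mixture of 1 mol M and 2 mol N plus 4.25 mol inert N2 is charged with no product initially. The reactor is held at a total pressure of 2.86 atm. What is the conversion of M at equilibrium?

Basis: 1 mol M initially; let X = conversion of M. Extent ξ = X.
At extent ξ: n_M = 1 − X; n_N = 2 − 2X; n_Q = X; n_I = 4.25 (inert).
Summing: n_T = 7.25 − 2X.
With p_i = (n_i/n_T)P, K_p = p_Q / (p_M p_N^2).
Equating to 47.3 atm^-2 and solving on 0 < X < 1: X = 0.748.

X = 0.748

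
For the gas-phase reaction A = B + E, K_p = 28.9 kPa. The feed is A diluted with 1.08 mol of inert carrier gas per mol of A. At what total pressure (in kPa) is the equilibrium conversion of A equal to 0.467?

P = 180 kPa

Basis: 1 mol A initially; let X = conversion of A. Extent ξ = X.
Moles: n_A = 1 − X; n_B = X; n_E = X; n_I = 1.08 (inert).
Summing: n_T = 2.08 + X.
K_p = p_B p_E / (p_A) with p_i = (n_i/n_T)·P.
At X = 0.467: the mole-fraction product g(X) = Π y_i^ν_i = 0.1606. Since K_p = g(X)·P^{1}, P = (K_p/g)^(1/1) = (28.9/0.1606)^(1/1) = 180 kPa.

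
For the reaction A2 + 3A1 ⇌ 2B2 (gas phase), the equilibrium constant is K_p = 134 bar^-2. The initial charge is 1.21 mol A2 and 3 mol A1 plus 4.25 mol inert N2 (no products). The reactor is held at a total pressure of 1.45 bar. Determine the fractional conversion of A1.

Take 3 mol A1 as basis and let X be its fractional conversion, so ξ = X.
At extent ξ: n_A2 = 1.21 − X; n_A1 = 3 − 3X; n_B2 = 2X; n_I = 4.25 (inert).
Summing: n_T = 8.46 − 2X.
y_i = n_i/n_T, p_i = y_i·P. K_p = p_B2^2 / (p_A2 p_A1^3).
Setting this equal to 134 bar^-2 and taking the physical root (0 < X < 1) gives X = 0.705.

X = 0.705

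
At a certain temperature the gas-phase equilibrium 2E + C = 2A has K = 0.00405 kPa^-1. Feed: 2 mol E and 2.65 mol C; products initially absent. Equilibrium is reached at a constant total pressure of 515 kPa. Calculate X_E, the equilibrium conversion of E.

X = 0.509

Take 2 mol E as basis and let X be its fractional conversion, so ξ = X.
Moles: n_E = 2 − 2X; n_C = 2.65 − X; n_A = 2X.
n_T = Σnᵢ = 4.65 − X.
With p_i = (n_i/n_T)P, K = p_A^2 / (p_E^2 p_C).
Substituting and setting equal to 0.00405 kPa^-1 gives a polynomial in X; the root in (0,1) is X = 0.509.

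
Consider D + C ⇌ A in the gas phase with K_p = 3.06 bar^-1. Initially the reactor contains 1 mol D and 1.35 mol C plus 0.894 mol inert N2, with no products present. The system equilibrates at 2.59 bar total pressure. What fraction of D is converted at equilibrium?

Let X = conversion of D (basis 1 mol D); extent of reaction ξ = X.
At extent ξ: n_D = 1 − X; n_C = 1.35 − X; n_A = X; n_I = 0.894 (inert).
n_T = Σnᵢ = 3.24 − X.
With p_i = (n_i/n_T)P, K_p = p_A / (p_D p_C).
Equating to 3.06 bar^-1 and solving on 0 < X < 1: X = 0.675.

X = 0.675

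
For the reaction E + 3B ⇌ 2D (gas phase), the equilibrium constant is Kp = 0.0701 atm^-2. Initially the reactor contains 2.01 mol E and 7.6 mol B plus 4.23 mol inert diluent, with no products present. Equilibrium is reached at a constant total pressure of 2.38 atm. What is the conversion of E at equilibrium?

Take 2.01 mol E as basis and let X be its fractional conversion, so ξ = 2.01X.
At extent ξ: n_E = 2.01 − 2.01X; n_B = 7.6 − 6.03X; n_D = 4.02X; n_I = 4.23 (inert).
Total moles n_T = 13.8 − 4.02X.
With p_i = (n_i/n_T)P, Kp = p_D^2 / (p_E p_B^3).
Equating to 0.0701 atm^-2 and solving on 0 < X < 1: X = 0.233.

X = 0.233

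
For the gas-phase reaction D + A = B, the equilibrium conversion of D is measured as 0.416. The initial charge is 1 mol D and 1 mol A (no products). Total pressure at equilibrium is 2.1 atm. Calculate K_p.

Basis: 1 mol D initially; let X = conversion of D. Extent ξ = X.
Moles: n_D = 1 − X; n_A = 1 − X; n_B = X.
Summing: n_T = 2 − X.
At X = 0.416: n_D = 0.584, n_A = 0.584, n_B = 0.416, n_T = 1.58.
p_i = (n_i/n_T)·P. K_p = p_B / (p_D p_A) = 0.92 atm^-1.

K_p = 0.92 atm^-1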